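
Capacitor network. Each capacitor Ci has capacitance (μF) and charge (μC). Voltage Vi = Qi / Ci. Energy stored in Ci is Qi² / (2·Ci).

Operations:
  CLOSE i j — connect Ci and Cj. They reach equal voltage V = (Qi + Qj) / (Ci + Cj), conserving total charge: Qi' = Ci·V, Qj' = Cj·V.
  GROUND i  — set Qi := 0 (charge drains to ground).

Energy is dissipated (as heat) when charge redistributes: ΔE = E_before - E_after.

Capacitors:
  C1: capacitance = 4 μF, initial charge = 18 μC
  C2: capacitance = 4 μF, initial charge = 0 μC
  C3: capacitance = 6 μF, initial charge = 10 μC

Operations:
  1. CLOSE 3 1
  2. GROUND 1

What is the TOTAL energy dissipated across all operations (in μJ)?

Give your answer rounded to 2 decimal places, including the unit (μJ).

Answer: 25.31 μJ

Derivation:
Initial: C1(4μF, Q=18μC, V=4.50V), C2(4μF, Q=0μC, V=0.00V), C3(6μF, Q=10μC, V=1.67V)
Op 1: CLOSE 3-1: Q_total=28.00, C_total=10.00, V=2.80; Q3=16.80, Q1=11.20; dissipated=9.633
Op 2: GROUND 1: Q1=0; energy lost=15.680
Total dissipated: 25.313 μJ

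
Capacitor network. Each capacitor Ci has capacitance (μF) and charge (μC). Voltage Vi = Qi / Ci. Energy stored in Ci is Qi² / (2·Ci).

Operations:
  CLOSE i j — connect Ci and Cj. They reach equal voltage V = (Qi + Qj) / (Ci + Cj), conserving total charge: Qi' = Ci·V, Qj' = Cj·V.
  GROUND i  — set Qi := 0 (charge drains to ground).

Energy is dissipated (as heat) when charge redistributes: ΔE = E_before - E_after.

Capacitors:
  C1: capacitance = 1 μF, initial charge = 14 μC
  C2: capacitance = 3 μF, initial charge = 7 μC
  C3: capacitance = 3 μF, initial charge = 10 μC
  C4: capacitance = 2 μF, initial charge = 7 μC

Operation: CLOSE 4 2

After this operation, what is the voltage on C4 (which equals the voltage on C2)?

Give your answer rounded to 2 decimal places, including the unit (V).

Answer: 2.80 V

Derivation:
Initial: C1(1μF, Q=14μC, V=14.00V), C2(3μF, Q=7μC, V=2.33V), C3(3μF, Q=10μC, V=3.33V), C4(2μF, Q=7μC, V=3.50V)
Op 1: CLOSE 4-2: Q_total=14.00, C_total=5.00, V=2.80; Q4=5.60, Q2=8.40; dissipated=0.817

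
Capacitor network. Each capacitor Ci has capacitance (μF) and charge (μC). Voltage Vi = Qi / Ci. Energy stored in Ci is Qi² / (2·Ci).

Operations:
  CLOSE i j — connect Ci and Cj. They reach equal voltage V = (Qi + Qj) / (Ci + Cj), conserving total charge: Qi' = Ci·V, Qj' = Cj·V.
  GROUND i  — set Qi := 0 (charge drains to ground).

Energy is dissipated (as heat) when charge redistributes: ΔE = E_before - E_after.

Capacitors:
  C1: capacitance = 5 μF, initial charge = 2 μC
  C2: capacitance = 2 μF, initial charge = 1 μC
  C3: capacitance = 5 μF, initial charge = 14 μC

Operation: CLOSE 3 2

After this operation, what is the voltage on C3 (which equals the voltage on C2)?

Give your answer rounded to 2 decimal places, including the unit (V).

Initial: C1(5μF, Q=2μC, V=0.40V), C2(2μF, Q=1μC, V=0.50V), C3(5μF, Q=14μC, V=2.80V)
Op 1: CLOSE 3-2: Q_total=15.00, C_total=7.00, V=2.14; Q3=10.71, Q2=4.29; dissipated=3.779

Answer: 2.14 V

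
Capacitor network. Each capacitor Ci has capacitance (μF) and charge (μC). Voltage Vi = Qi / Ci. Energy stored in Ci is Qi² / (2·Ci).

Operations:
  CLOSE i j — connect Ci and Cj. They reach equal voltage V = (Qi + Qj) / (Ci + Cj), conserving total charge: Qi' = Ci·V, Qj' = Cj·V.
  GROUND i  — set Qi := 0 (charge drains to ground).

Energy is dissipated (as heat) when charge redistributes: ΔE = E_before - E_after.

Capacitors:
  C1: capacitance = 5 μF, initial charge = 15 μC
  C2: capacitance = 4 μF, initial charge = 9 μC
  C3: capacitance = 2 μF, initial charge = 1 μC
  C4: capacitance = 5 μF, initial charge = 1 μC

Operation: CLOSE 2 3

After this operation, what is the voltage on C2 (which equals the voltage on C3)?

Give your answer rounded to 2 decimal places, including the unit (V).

Initial: C1(5μF, Q=15μC, V=3.00V), C2(4μF, Q=9μC, V=2.25V), C3(2μF, Q=1μC, V=0.50V), C4(5μF, Q=1μC, V=0.20V)
Op 1: CLOSE 2-3: Q_total=10.00, C_total=6.00, V=1.67; Q2=6.67, Q3=3.33; dissipated=2.042

Answer: 1.67 V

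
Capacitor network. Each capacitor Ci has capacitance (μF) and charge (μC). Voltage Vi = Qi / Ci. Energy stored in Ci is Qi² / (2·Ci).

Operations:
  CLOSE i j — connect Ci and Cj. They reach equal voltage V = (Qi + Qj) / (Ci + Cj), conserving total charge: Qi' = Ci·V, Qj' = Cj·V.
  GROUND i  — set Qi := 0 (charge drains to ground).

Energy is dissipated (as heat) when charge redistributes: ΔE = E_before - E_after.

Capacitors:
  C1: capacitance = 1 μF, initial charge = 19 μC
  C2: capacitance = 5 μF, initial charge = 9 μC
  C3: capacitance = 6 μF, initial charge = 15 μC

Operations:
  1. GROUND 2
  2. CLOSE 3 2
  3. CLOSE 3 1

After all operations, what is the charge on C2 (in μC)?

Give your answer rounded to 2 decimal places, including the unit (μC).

Initial: C1(1μF, Q=19μC, V=19.00V), C2(5μF, Q=9μC, V=1.80V), C3(6μF, Q=15μC, V=2.50V)
Op 1: GROUND 2: Q2=0; energy lost=8.100
Op 2: CLOSE 3-2: Q_total=15.00, C_total=11.00, V=1.36; Q3=8.18, Q2=6.82; dissipated=8.523
Op 3: CLOSE 3-1: Q_total=27.18, C_total=7.00, V=3.88; Q3=23.30, Q1=3.88; dissipated=133.303
Final charges: Q1=3.88, Q2=6.82, Q3=23.30

Answer: 6.82 μC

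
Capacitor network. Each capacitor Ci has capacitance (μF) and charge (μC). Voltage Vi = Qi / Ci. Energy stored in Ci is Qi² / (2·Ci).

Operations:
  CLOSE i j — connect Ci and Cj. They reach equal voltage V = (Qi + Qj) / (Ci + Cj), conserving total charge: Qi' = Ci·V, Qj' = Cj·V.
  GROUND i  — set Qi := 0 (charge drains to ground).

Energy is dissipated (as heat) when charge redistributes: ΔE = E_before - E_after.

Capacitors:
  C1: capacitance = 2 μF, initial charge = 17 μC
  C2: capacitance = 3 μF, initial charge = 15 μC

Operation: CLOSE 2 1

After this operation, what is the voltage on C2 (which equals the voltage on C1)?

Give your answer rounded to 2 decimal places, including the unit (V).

Answer: 6.40 V

Derivation:
Initial: C1(2μF, Q=17μC, V=8.50V), C2(3μF, Q=15μC, V=5.00V)
Op 1: CLOSE 2-1: Q_total=32.00, C_total=5.00, V=6.40; Q2=19.20, Q1=12.80; dissipated=7.350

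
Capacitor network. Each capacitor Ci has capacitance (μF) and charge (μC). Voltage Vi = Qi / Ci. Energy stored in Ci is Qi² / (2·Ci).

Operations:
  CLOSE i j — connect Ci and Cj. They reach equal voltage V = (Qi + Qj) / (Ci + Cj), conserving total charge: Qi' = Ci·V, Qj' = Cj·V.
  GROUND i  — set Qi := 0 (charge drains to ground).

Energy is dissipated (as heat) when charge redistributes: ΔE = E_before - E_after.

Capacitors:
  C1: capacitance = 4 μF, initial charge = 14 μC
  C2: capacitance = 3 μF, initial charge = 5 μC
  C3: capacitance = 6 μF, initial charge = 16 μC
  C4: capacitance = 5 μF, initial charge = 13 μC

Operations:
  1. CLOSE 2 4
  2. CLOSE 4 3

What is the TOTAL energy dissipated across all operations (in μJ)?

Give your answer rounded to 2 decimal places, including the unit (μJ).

Initial: C1(4μF, Q=14μC, V=3.50V), C2(3μF, Q=5μC, V=1.67V), C3(6μF, Q=16μC, V=2.67V), C4(5μF, Q=13μC, V=2.60V)
Op 1: CLOSE 2-4: Q_total=18.00, C_total=8.00, V=2.25; Q2=6.75, Q4=11.25; dissipated=0.817
Op 2: CLOSE 4-3: Q_total=27.25, C_total=11.00, V=2.48; Q4=12.39, Q3=14.86; dissipated=0.237
Total dissipated: 1.053 μJ

Answer: 1.05 μJ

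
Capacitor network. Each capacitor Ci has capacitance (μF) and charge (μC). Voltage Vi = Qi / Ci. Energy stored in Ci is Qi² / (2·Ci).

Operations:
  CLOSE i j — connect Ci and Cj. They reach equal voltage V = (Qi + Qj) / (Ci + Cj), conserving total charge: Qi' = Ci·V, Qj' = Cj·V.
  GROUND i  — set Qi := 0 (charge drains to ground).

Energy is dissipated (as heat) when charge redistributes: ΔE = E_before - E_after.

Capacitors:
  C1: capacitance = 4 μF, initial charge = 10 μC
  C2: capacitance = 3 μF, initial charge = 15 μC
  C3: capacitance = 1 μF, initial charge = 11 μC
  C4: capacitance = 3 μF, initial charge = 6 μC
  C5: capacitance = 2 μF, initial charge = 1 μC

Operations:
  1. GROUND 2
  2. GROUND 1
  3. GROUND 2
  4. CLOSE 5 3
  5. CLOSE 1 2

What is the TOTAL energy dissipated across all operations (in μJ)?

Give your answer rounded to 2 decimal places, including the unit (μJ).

Answer: 86.75 μJ

Derivation:
Initial: C1(4μF, Q=10μC, V=2.50V), C2(3μF, Q=15μC, V=5.00V), C3(1μF, Q=11μC, V=11.00V), C4(3μF, Q=6μC, V=2.00V), C5(2μF, Q=1μC, V=0.50V)
Op 1: GROUND 2: Q2=0; energy lost=37.500
Op 2: GROUND 1: Q1=0; energy lost=12.500
Op 3: GROUND 2: Q2=0; energy lost=0.000
Op 4: CLOSE 5-3: Q_total=12.00, C_total=3.00, V=4.00; Q5=8.00, Q3=4.00; dissipated=36.750
Op 5: CLOSE 1-2: Q_total=0.00, C_total=7.00, V=0.00; Q1=0.00, Q2=0.00; dissipated=0.000
Total dissipated: 86.750 μJ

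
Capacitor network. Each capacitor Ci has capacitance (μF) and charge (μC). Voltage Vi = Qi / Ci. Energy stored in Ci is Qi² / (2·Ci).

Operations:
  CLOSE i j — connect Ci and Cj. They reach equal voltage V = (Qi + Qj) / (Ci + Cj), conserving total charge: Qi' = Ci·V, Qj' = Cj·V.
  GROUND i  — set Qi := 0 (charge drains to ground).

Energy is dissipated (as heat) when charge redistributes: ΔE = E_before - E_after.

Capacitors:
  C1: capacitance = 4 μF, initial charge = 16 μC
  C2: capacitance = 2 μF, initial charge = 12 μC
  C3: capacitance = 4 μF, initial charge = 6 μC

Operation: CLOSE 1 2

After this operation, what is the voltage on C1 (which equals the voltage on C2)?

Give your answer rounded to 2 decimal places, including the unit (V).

Answer: 4.67 V

Derivation:
Initial: C1(4μF, Q=16μC, V=4.00V), C2(2μF, Q=12μC, V=6.00V), C3(4μF, Q=6μC, V=1.50V)
Op 1: CLOSE 1-2: Q_total=28.00, C_total=6.00, V=4.67; Q1=18.67, Q2=9.33; dissipated=2.667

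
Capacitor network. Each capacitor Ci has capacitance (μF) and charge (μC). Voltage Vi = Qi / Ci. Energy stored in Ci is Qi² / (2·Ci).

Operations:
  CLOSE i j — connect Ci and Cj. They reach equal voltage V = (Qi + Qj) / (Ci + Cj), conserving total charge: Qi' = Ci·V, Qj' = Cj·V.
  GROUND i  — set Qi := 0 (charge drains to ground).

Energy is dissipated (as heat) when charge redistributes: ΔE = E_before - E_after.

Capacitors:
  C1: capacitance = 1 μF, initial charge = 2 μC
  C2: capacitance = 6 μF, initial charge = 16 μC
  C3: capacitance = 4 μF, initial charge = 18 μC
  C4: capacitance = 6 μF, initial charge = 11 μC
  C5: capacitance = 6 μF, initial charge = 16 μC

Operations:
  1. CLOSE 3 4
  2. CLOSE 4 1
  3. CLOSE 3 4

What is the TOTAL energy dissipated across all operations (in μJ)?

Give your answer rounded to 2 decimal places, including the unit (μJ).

Initial: C1(1μF, Q=2μC, V=2.00V), C2(6μF, Q=16μC, V=2.67V), C3(4μF, Q=18μC, V=4.50V), C4(6μF, Q=11μC, V=1.83V), C5(6μF, Q=16μC, V=2.67V)
Op 1: CLOSE 3-4: Q_total=29.00, C_total=10.00, V=2.90; Q3=11.60, Q4=17.40; dissipated=8.533
Op 2: CLOSE 4-1: Q_total=19.40, C_total=7.00, V=2.77; Q4=16.63, Q1=2.77; dissipated=0.347
Op 3: CLOSE 3-4: Q_total=28.23, C_total=10.00, V=2.82; Q3=11.29, Q4=16.94; dissipated=0.020
Total dissipated: 8.900 μJ

Answer: 8.90 μJ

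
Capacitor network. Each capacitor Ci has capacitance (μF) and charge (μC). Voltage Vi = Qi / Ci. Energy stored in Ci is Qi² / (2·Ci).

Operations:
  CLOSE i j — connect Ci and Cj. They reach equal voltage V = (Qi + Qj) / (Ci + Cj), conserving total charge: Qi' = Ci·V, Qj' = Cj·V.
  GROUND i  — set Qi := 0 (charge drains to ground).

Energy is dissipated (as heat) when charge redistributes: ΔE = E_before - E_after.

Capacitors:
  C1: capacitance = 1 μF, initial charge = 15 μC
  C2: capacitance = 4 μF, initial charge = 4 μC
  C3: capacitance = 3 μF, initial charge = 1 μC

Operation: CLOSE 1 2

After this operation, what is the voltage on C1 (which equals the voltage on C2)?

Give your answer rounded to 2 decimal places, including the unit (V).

Answer: 3.80 V

Derivation:
Initial: C1(1μF, Q=15μC, V=15.00V), C2(4μF, Q=4μC, V=1.00V), C3(3μF, Q=1μC, V=0.33V)
Op 1: CLOSE 1-2: Q_total=19.00, C_total=5.00, V=3.80; Q1=3.80, Q2=15.20; dissipated=78.400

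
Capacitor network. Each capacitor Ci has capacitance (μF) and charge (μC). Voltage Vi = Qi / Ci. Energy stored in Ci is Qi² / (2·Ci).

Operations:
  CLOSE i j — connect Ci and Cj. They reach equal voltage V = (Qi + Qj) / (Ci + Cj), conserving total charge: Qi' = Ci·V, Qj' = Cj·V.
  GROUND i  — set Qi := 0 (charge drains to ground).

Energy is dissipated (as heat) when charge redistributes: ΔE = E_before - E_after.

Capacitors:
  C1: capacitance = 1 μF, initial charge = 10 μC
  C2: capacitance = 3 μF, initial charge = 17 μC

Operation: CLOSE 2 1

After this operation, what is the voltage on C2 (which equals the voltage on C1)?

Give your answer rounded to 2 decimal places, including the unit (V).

Answer: 6.75 V

Derivation:
Initial: C1(1μF, Q=10μC, V=10.00V), C2(3μF, Q=17μC, V=5.67V)
Op 1: CLOSE 2-1: Q_total=27.00, C_total=4.00, V=6.75; Q2=20.25, Q1=6.75; dissipated=7.042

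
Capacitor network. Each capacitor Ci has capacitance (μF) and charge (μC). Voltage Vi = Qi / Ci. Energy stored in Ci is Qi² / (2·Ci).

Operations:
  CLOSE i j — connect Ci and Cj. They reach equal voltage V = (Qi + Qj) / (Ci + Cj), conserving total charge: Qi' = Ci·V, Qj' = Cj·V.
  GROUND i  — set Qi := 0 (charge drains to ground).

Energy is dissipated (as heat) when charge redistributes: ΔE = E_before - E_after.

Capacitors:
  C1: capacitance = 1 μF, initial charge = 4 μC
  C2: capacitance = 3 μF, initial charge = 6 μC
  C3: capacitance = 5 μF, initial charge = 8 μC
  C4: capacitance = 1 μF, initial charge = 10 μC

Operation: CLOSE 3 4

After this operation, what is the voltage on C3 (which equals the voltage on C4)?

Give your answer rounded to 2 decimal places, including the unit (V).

Answer: 3.00 V

Derivation:
Initial: C1(1μF, Q=4μC, V=4.00V), C2(3μF, Q=6μC, V=2.00V), C3(5μF, Q=8μC, V=1.60V), C4(1μF, Q=10μC, V=10.00V)
Op 1: CLOSE 3-4: Q_total=18.00, C_total=6.00, V=3.00; Q3=15.00, Q4=3.00; dissipated=29.400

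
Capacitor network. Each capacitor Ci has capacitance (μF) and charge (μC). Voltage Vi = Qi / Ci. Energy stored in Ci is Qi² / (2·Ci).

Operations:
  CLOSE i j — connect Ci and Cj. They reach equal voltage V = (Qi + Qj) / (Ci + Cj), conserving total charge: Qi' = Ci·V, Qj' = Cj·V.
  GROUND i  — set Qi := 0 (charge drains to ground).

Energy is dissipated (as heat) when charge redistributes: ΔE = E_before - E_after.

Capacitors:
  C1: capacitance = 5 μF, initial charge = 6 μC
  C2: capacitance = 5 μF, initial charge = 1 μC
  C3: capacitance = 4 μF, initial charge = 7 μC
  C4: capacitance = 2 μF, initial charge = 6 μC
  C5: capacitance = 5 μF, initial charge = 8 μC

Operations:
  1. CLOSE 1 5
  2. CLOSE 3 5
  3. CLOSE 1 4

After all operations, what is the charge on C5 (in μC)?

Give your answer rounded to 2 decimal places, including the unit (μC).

Initial: C1(5μF, Q=6μC, V=1.20V), C2(5μF, Q=1μC, V=0.20V), C3(4μF, Q=7μC, V=1.75V), C4(2μF, Q=6μC, V=3.00V), C5(5μF, Q=8μC, V=1.60V)
Op 1: CLOSE 1-5: Q_total=14.00, C_total=10.00, V=1.40; Q1=7.00, Q5=7.00; dissipated=0.200
Op 2: CLOSE 3-5: Q_total=14.00, C_total=9.00, V=1.56; Q3=6.22, Q5=7.78; dissipated=0.136
Op 3: CLOSE 1-4: Q_total=13.00, C_total=7.00, V=1.86; Q1=9.29, Q4=3.71; dissipated=1.829
Final charges: Q1=9.29, Q2=1.00, Q3=6.22, Q4=3.71, Q5=7.78

Answer: 7.78 μC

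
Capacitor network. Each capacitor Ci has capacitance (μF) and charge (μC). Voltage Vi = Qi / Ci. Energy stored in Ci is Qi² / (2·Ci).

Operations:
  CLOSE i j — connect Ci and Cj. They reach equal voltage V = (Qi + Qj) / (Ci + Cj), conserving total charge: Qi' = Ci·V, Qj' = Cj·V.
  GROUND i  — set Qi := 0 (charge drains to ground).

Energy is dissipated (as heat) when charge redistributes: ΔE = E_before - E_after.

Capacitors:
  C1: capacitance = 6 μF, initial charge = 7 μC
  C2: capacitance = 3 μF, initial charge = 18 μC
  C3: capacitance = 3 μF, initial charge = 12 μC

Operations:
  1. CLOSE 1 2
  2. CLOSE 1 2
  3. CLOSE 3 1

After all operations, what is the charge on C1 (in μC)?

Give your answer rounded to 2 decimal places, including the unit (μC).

Answer: 19.11 μC

Derivation:
Initial: C1(6μF, Q=7μC, V=1.17V), C2(3μF, Q=18μC, V=6.00V), C3(3μF, Q=12μC, V=4.00V)
Op 1: CLOSE 1-2: Q_total=25.00, C_total=9.00, V=2.78; Q1=16.67, Q2=8.33; dissipated=23.361
Op 2: CLOSE 1-2: Q_total=25.00, C_total=9.00, V=2.78; Q1=16.67, Q2=8.33; dissipated=0.000
Op 3: CLOSE 3-1: Q_total=28.67, C_total=9.00, V=3.19; Q3=9.56, Q1=19.11; dissipated=1.494
Final charges: Q1=19.11, Q2=8.33, Q3=9.56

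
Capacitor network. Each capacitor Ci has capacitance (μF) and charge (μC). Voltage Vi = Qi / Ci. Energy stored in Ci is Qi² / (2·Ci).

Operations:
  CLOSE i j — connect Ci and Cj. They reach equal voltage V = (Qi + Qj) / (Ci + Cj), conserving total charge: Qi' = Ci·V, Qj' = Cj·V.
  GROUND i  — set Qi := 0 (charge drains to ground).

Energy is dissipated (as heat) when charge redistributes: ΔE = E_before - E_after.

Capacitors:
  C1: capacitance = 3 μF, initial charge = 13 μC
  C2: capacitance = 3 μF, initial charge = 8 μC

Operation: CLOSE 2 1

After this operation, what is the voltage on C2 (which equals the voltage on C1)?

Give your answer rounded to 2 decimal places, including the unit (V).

Answer: 3.50 V

Derivation:
Initial: C1(3μF, Q=13μC, V=4.33V), C2(3μF, Q=8μC, V=2.67V)
Op 1: CLOSE 2-1: Q_total=21.00, C_total=6.00, V=3.50; Q2=10.50, Q1=10.50; dissipated=2.083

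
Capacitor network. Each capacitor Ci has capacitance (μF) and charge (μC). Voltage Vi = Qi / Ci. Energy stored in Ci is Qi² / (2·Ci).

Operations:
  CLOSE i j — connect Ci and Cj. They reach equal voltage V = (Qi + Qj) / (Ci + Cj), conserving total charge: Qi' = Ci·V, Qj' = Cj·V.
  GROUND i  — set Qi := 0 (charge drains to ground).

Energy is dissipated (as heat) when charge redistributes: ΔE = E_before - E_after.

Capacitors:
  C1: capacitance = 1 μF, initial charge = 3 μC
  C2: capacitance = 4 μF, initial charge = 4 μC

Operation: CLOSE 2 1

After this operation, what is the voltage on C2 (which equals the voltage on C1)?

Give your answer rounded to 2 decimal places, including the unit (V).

Answer: 1.40 V

Derivation:
Initial: C1(1μF, Q=3μC, V=3.00V), C2(4μF, Q=4μC, V=1.00V)
Op 1: CLOSE 2-1: Q_total=7.00, C_total=5.00, V=1.40; Q2=5.60, Q1=1.40; dissipated=1.600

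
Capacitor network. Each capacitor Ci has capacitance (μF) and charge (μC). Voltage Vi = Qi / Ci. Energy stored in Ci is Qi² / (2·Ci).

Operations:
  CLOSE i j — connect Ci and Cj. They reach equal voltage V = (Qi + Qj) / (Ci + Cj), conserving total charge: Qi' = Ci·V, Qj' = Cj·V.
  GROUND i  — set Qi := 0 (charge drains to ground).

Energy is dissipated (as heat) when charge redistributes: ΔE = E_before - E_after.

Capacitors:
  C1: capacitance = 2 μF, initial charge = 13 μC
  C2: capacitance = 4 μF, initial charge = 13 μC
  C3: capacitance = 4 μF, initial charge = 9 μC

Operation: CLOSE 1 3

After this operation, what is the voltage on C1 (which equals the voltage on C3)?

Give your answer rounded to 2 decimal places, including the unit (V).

Answer: 3.67 V

Derivation:
Initial: C1(2μF, Q=13μC, V=6.50V), C2(4μF, Q=13μC, V=3.25V), C3(4μF, Q=9μC, V=2.25V)
Op 1: CLOSE 1-3: Q_total=22.00, C_total=6.00, V=3.67; Q1=7.33, Q3=14.67; dissipated=12.042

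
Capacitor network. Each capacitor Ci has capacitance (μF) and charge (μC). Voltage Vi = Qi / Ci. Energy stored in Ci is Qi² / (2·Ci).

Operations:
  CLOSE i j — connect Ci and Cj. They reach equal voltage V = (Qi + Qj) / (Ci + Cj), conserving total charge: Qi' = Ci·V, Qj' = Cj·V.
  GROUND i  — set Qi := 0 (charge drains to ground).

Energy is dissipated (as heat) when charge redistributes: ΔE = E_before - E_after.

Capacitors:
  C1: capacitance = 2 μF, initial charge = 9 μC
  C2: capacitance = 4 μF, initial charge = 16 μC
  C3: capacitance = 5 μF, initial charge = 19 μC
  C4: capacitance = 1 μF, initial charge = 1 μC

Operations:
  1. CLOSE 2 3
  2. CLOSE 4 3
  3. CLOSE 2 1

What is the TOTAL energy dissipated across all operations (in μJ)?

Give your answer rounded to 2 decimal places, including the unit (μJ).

Initial: C1(2μF, Q=9μC, V=4.50V), C2(4μF, Q=16μC, V=4.00V), C3(5μF, Q=19μC, V=3.80V), C4(1μF, Q=1μC, V=1.00V)
Op 1: CLOSE 2-3: Q_total=35.00, C_total=9.00, V=3.89; Q2=15.56, Q3=19.44; dissipated=0.044
Op 2: CLOSE 4-3: Q_total=20.44, C_total=6.00, V=3.41; Q4=3.41, Q3=17.04; dissipated=3.477
Op 3: CLOSE 2-1: Q_total=24.56, C_total=6.00, V=4.09; Q2=16.37, Q1=8.19; dissipated=0.249
Total dissipated: 3.771 μJ

Answer: 3.77 μJ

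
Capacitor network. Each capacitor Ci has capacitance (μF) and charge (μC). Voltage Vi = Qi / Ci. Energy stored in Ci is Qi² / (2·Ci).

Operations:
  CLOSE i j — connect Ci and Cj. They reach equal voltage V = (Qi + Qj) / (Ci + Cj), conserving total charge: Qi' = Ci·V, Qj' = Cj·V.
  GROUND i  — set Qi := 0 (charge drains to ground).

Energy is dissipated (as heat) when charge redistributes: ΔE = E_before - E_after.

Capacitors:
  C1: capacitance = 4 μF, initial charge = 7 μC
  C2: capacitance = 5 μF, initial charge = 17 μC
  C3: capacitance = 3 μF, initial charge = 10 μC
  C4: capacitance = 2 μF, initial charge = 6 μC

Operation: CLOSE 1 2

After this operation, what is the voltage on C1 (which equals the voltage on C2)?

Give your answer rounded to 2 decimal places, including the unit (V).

Initial: C1(4μF, Q=7μC, V=1.75V), C2(5μF, Q=17μC, V=3.40V), C3(3μF, Q=10μC, V=3.33V), C4(2μF, Q=6μC, V=3.00V)
Op 1: CLOSE 1-2: Q_total=24.00, C_total=9.00, V=2.67; Q1=10.67, Q2=13.33; dissipated=3.025

Answer: 2.67 V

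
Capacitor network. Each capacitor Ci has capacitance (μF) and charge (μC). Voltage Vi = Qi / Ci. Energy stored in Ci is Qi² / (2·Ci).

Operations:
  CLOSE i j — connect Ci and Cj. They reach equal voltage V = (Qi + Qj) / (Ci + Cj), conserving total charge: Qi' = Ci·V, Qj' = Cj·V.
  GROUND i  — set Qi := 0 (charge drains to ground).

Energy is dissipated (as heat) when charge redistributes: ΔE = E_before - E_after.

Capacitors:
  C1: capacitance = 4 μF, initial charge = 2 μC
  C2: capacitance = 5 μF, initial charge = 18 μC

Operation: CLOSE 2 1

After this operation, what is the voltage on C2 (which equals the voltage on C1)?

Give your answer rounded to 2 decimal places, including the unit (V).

Answer: 2.22 V

Derivation:
Initial: C1(4μF, Q=2μC, V=0.50V), C2(5μF, Q=18μC, V=3.60V)
Op 1: CLOSE 2-1: Q_total=20.00, C_total=9.00, V=2.22; Q2=11.11, Q1=8.89; dissipated=10.678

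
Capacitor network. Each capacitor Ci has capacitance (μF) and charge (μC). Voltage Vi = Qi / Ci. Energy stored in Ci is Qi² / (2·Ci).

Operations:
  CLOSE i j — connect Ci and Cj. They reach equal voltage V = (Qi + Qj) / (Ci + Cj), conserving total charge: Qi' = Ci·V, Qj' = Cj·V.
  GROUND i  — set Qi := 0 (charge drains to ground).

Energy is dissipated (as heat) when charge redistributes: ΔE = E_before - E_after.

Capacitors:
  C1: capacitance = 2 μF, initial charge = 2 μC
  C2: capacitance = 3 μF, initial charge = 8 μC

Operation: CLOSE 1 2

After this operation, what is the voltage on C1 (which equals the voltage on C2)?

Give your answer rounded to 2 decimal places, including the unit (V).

Answer: 2.00 V

Derivation:
Initial: C1(2μF, Q=2μC, V=1.00V), C2(3μF, Q=8μC, V=2.67V)
Op 1: CLOSE 1-2: Q_total=10.00, C_total=5.00, V=2.00; Q1=4.00, Q2=6.00; dissipated=1.667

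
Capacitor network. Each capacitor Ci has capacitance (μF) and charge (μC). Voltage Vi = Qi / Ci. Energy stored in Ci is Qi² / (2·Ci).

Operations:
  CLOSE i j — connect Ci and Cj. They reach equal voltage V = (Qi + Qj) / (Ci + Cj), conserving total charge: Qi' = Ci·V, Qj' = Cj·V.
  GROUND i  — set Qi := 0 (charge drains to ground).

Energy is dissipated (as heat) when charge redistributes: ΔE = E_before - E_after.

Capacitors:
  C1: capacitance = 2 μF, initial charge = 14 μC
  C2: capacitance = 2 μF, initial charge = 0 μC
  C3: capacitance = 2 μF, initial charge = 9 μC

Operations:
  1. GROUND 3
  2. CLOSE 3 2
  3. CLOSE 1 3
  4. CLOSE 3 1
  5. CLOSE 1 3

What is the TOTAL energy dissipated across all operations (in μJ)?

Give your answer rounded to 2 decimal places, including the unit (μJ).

Initial: C1(2μF, Q=14μC, V=7.00V), C2(2μF, Q=0μC, V=0.00V), C3(2μF, Q=9μC, V=4.50V)
Op 1: GROUND 3: Q3=0; energy lost=20.250
Op 2: CLOSE 3-2: Q_total=0.00, C_total=4.00, V=0.00; Q3=0.00, Q2=0.00; dissipated=0.000
Op 3: CLOSE 1-3: Q_total=14.00, C_total=4.00, V=3.50; Q1=7.00, Q3=7.00; dissipated=24.500
Op 4: CLOSE 3-1: Q_total=14.00, C_total=4.00, V=3.50; Q3=7.00, Q1=7.00; dissipated=0.000
Op 5: CLOSE 1-3: Q_total=14.00, C_total=4.00, V=3.50; Q1=7.00, Q3=7.00; dissipated=0.000
Total dissipated: 44.750 μJ

Answer: 44.75 μJ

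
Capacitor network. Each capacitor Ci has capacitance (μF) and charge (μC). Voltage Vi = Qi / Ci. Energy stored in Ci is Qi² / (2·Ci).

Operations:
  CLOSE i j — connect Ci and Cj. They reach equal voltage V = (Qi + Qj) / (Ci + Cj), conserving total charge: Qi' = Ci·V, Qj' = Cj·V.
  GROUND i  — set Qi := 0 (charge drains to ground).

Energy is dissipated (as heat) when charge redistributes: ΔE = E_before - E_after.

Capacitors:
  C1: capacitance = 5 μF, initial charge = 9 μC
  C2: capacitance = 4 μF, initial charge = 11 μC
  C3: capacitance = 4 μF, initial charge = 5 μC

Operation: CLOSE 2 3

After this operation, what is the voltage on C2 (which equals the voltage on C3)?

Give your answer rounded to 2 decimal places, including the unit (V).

Answer: 2.00 V

Derivation:
Initial: C1(5μF, Q=9μC, V=1.80V), C2(4μF, Q=11μC, V=2.75V), C3(4μF, Q=5μC, V=1.25V)
Op 1: CLOSE 2-3: Q_total=16.00, C_total=8.00, V=2.00; Q2=8.00, Q3=8.00; dissipated=2.250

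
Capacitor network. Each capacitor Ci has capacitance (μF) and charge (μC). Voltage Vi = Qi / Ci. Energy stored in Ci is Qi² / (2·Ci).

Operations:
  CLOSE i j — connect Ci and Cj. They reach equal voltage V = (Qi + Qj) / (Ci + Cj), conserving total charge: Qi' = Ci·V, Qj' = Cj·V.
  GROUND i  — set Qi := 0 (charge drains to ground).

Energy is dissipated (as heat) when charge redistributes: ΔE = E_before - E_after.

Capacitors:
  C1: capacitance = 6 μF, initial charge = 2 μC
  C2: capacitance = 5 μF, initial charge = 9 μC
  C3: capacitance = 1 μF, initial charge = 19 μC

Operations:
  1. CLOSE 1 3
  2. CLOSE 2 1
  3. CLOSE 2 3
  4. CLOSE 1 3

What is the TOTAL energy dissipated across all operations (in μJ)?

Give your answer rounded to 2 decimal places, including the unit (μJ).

Answer: 151.42 μJ

Derivation:
Initial: C1(6μF, Q=2μC, V=0.33V), C2(5μF, Q=9μC, V=1.80V), C3(1μF, Q=19μC, V=19.00V)
Op 1: CLOSE 1-3: Q_total=21.00, C_total=7.00, V=3.00; Q1=18.00, Q3=3.00; dissipated=149.333
Op 2: CLOSE 2-1: Q_total=27.00, C_total=11.00, V=2.45; Q2=12.27, Q1=14.73; dissipated=1.964
Op 3: CLOSE 2-3: Q_total=15.27, C_total=6.00, V=2.55; Q2=12.73, Q3=2.55; dissipated=0.124
Op 4: CLOSE 1-3: Q_total=17.27, C_total=7.00, V=2.47; Q1=14.81, Q3=2.47; dissipated=0.004
Total dissipated: 151.424 μJ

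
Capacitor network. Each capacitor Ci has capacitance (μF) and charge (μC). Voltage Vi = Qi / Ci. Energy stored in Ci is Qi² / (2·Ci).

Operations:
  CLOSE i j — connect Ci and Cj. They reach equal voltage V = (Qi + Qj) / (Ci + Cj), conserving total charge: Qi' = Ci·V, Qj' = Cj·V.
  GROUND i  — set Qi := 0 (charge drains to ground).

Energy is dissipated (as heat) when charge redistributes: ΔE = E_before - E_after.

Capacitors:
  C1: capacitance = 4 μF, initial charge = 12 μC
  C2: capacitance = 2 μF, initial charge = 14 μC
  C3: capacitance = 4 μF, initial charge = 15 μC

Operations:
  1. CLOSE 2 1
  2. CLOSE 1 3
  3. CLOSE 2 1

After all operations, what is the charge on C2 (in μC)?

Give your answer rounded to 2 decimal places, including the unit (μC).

Answer: 8.28 μC

Derivation:
Initial: C1(4μF, Q=12μC, V=3.00V), C2(2μF, Q=14μC, V=7.00V), C3(4μF, Q=15μC, V=3.75V)
Op 1: CLOSE 2-1: Q_total=26.00, C_total=6.00, V=4.33; Q2=8.67, Q1=17.33; dissipated=10.667
Op 2: CLOSE 1-3: Q_total=32.33, C_total=8.00, V=4.04; Q1=16.17, Q3=16.17; dissipated=0.340
Op 3: CLOSE 2-1: Q_total=24.83, C_total=6.00, V=4.14; Q2=8.28, Q1=16.56; dissipated=0.057
Final charges: Q1=16.56, Q2=8.28, Q3=16.17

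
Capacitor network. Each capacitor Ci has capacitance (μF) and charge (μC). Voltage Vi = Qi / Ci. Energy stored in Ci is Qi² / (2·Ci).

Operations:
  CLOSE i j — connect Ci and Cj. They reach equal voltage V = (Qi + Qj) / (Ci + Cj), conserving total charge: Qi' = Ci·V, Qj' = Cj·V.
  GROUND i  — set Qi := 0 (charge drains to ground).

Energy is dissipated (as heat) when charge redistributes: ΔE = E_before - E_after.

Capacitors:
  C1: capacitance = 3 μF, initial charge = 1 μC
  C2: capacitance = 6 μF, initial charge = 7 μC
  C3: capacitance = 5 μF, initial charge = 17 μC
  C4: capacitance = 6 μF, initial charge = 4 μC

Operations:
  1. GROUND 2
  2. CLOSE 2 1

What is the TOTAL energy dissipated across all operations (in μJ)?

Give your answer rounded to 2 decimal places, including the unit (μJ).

Initial: C1(3μF, Q=1μC, V=0.33V), C2(6μF, Q=7μC, V=1.17V), C3(5μF, Q=17μC, V=3.40V), C4(6μF, Q=4μC, V=0.67V)
Op 1: GROUND 2: Q2=0; energy lost=4.083
Op 2: CLOSE 2-1: Q_total=1.00, C_total=9.00, V=0.11; Q2=0.67, Q1=0.33; dissipated=0.111
Total dissipated: 4.194 μJ

Answer: 4.19 μJ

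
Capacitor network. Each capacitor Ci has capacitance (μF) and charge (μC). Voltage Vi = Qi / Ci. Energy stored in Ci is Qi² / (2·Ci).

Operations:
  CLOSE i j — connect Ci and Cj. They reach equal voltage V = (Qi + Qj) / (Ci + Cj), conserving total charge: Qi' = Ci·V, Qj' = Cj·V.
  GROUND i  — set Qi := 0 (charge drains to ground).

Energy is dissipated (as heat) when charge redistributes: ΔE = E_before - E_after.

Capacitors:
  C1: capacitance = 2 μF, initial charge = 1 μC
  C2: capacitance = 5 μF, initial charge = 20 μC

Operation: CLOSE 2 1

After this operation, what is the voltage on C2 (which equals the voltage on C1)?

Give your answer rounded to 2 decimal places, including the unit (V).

Initial: C1(2μF, Q=1μC, V=0.50V), C2(5μF, Q=20μC, V=4.00V)
Op 1: CLOSE 2-1: Q_total=21.00, C_total=7.00, V=3.00; Q2=15.00, Q1=6.00; dissipated=8.750

Answer: 3.00 V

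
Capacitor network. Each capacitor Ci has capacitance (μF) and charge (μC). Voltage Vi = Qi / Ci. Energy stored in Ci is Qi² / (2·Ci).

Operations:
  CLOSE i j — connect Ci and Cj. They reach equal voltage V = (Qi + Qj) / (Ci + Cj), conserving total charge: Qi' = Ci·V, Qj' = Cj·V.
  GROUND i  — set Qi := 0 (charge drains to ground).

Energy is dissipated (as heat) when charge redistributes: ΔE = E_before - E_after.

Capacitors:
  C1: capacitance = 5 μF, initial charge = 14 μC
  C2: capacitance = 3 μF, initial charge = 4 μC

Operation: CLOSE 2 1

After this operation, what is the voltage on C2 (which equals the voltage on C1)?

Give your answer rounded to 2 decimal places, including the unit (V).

Initial: C1(5μF, Q=14μC, V=2.80V), C2(3μF, Q=4μC, V=1.33V)
Op 1: CLOSE 2-1: Q_total=18.00, C_total=8.00, V=2.25; Q2=6.75, Q1=11.25; dissipated=2.017

Answer: 2.25 V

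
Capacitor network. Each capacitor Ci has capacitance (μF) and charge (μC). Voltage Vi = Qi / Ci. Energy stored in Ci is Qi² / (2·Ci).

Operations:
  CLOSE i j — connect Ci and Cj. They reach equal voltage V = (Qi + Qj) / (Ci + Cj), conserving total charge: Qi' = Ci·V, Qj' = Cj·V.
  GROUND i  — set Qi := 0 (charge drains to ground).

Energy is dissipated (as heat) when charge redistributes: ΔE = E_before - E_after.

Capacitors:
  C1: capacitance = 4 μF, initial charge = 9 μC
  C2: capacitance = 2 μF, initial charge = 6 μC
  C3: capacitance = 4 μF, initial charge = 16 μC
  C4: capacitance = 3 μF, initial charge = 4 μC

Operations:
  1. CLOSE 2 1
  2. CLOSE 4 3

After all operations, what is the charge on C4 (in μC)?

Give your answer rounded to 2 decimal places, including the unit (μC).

Answer: 8.57 μC

Derivation:
Initial: C1(4μF, Q=9μC, V=2.25V), C2(2μF, Q=6μC, V=3.00V), C3(4μF, Q=16μC, V=4.00V), C4(3μF, Q=4μC, V=1.33V)
Op 1: CLOSE 2-1: Q_total=15.00, C_total=6.00, V=2.50; Q2=5.00, Q1=10.00; dissipated=0.375
Op 2: CLOSE 4-3: Q_total=20.00, C_total=7.00, V=2.86; Q4=8.57, Q3=11.43; dissipated=6.095
Final charges: Q1=10.00, Q2=5.00, Q3=11.43, Q4=8.57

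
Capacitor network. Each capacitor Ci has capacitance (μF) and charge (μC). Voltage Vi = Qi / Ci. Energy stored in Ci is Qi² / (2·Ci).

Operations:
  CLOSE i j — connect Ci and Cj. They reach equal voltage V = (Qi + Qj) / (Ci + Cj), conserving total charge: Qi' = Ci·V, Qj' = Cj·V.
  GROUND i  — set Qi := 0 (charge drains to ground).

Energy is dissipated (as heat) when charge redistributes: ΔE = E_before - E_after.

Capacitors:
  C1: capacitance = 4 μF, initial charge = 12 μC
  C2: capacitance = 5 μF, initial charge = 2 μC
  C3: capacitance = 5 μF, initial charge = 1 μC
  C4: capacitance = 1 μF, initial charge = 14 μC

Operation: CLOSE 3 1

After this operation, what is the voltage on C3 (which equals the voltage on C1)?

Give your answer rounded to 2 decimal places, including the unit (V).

Initial: C1(4μF, Q=12μC, V=3.00V), C2(5μF, Q=2μC, V=0.40V), C3(5μF, Q=1μC, V=0.20V), C4(1μF, Q=14μC, V=14.00V)
Op 1: CLOSE 3-1: Q_total=13.00, C_total=9.00, V=1.44; Q3=7.22, Q1=5.78; dissipated=8.711

Answer: 1.44 V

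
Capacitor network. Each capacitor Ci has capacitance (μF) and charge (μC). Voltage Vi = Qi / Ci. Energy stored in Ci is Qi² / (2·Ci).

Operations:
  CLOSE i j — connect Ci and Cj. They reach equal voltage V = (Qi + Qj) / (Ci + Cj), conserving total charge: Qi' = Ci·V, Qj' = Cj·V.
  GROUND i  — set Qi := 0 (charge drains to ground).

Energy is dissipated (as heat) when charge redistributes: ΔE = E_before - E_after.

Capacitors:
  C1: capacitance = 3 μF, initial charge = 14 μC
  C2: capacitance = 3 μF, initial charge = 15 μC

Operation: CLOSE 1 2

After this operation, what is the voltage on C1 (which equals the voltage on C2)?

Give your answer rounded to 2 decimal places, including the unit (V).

Initial: C1(3μF, Q=14μC, V=4.67V), C2(3μF, Q=15μC, V=5.00V)
Op 1: CLOSE 1-2: Q_total=29.00, C_total=6.00, V=4.83; Q1=14.50, Q2=14.50; dissipated=0.083

Answer: 4.83 V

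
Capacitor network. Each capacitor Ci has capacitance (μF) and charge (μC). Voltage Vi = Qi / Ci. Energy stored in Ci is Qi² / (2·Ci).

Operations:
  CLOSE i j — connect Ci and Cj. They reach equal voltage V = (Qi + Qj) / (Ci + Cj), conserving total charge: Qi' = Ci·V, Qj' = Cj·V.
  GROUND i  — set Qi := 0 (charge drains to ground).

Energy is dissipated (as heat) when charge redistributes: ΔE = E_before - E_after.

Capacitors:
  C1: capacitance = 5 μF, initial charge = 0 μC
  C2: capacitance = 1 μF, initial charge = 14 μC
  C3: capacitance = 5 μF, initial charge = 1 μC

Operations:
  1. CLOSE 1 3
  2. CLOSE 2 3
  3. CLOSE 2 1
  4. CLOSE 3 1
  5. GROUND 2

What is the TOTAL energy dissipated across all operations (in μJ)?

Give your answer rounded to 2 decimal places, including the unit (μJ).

Initial: C1(5μF, Q=0μC, V=0.00V), C2(1μF, Q=14μC, V=14.00V), C3(5μF, Q=1μC, V=0.20V)
Op 1: CLOSE 1-3: Q_total=1.00, C_total=10.00, V=0.10; Q1=0.50, Q3=0.50; dissipated=0.050
Op 2: CLOSE 2-3: Q_total=14.50, C_total=6.00, V=2.42; Q2=2.42, Q3=12.08; dissipated=80.504
Op 3: CLOSE 2-1: Q_total=2.92, C_total=6.00, V=0.49; Q2=0.49, Q1=2.43; dissipated=2.236
Op 4: CLOSE 3-1: Q_total=14.51, C_total=10.00, V=1.45; Q3=7.26, Q1=7.26; dissipated=4.659
Op 5: GROUND 2: Q2=0; energy lost=0.118
Total dissipated: 87.567 μJ

Answer: 87.57 μJ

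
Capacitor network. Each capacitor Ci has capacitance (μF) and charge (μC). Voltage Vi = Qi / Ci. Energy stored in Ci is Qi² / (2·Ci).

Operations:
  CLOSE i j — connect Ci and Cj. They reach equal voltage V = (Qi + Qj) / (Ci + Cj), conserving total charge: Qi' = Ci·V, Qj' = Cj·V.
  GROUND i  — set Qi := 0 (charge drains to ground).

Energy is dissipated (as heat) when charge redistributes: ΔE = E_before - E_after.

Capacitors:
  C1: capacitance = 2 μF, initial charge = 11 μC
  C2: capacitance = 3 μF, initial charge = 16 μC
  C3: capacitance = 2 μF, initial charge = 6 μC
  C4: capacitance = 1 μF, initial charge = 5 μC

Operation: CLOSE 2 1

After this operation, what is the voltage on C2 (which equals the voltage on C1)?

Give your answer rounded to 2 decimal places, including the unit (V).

Answer: 5.40 V

Derivation:
Initial: C1(2μF, Q=11μC, V=5.50V), C2(3μF, Q=16μC, V=5.33V), C3(2μF, Q=6μC, V=3.00V), C4(1μF, Q=5μC, V=5.00V)
Op 1: CLOSE 2-1: Q_total=27.00, C_total=5.00, V=5.40; Q2=16.20, Q1=10.80; dissipated=0.017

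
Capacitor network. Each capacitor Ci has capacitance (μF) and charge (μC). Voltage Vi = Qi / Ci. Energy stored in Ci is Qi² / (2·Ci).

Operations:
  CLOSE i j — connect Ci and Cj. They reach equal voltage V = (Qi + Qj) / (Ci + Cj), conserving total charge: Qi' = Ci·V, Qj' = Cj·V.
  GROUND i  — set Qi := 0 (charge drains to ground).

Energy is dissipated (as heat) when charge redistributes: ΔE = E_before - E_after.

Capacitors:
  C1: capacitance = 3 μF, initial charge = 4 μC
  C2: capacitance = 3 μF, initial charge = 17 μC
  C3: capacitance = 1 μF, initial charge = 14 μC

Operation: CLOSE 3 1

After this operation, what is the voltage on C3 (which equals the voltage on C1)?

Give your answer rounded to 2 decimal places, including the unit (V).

Answer: 4.50 V

Derivation:
Initial: C1(3μF, Q=4μC, V=1.33V), C2(3μF, Q=17μC, V=5.67V), C3(1μF, Q=14μC, V=14.00V)
Op 1: CLOSE 3-1: Q_total=18.00, C_total=4.00, V=4.50; Q3=4.50, Q1=13.50; dissipated=60.167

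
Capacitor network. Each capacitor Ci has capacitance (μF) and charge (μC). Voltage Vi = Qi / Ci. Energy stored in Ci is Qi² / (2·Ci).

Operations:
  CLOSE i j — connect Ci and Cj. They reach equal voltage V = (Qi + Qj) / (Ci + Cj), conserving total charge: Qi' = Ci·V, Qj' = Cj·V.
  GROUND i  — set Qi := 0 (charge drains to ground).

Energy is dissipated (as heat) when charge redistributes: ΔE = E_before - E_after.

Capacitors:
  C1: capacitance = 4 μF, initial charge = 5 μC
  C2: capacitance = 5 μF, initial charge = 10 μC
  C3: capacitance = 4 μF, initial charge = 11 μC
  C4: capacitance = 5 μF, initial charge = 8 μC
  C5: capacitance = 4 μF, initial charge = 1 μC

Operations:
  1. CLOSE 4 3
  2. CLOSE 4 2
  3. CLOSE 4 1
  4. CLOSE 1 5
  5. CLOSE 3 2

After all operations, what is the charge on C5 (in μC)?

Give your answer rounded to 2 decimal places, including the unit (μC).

Initial: C1(4μF, Q=5μC, V=1.25V), C2(5μF, Q=10μC, V=2.00V), C3(4μF, Q=11μC, V=2.75V), C4(5μF, Q=8μC, V=1.60V), C5(4μF, Q=1μC, V=0.25V)
Op 1: CLOSE 4-3: Q_total=19.00, C_total=9.00, V=2.11; Q4=10.56, Q3=8.44; dissipated=1.469
Op 2: CLOSE 4-2: Q_total=20.56, C_total=10.00, V=2.06; Q4=10.28, Q2=10.28; dissipated=0.015
Op 3: CLOSE 4-1: Q_total=15.28, C_total=9.00, V=1.70; Q4=8.49, Q1=6.79; dissipated=0.721
Op 4: CLOSE 1-5: Q_total=7.79, C_total=8.00, V=0.97; Q1=3.90, Q5=3.90; dissipated=2.095
Op 5: CLOSE 3-2: Q_total=18.72, C_total=9.00, V=2.08; Q3=8.32, Q2=10.40; dissipated=0.003
Final charges: Q1=3.90, Q2=10.40, Q3=8.32, Q4=8.49, Q5=3.90

Answer: 3.90 μC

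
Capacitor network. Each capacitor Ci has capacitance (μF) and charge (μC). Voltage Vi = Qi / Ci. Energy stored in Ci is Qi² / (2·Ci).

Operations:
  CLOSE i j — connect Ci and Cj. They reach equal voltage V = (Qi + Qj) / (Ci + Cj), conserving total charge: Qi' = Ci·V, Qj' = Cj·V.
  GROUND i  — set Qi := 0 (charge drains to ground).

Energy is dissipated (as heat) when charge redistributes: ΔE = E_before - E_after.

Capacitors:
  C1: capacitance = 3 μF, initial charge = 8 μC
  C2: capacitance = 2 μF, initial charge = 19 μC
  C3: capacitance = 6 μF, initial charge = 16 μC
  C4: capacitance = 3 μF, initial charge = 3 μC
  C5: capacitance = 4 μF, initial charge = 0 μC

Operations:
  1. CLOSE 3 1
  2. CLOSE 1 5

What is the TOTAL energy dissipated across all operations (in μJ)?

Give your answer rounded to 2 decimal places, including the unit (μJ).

Answer: 6.10 μJ

Derivation:
Initial: C1(3μF, Q=8μC, V=2.67V), C2(2μF, Q=19μC, V=9.50V), C3(6μF, Q=16μC, V=2.67V), C4(3μF, Q=3μC, V=1.00V), C5(4μF, Q=0μC, V=0.00V)
Op 1: CLOSE 3-1: Q_total=24.00, C_total=9.00, V=2.67; Q3=16.00, Q1=8.00; dissipated=0.000
Op 2: CLOSE 1-5: Q_total=8.00, C_total=7.00, V=1.14; Q1=3.43, Q5=4.57; dissipated=6.095
Total dissipated: 6.095 μJ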